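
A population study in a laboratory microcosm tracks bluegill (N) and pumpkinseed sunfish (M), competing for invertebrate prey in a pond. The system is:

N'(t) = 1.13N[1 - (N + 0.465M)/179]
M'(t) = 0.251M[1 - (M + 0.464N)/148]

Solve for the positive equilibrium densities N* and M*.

N* ≈ 140, M* ≈ 82.8

Setting both brackets to zero gives the nullclines N + 0.465M = 179 and 0.464N + M = 148.
Substituting M = 148 - 0.464N into the first: N(1 - 0.465·0.464) = 179 - 0.465·148.
So N* = 110/0.784 = 140, and then M* = 148 - 0.464·140 = 82.8.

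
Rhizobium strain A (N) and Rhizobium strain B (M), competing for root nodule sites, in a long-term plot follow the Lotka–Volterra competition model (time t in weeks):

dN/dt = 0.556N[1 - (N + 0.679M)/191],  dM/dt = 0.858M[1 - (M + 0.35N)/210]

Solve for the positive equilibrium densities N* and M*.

N* ≈ 63.5, M* ≈ 188

Setting both brackets to zero gives the nullclines N + 0.679M = 191 and 0.35N + M = 210.
Substituting M = 210 - 0.35N into the first: N(1 - 0.679·0.35) = 191 - 0.679·210.
So N* = 48.4/0.762 = 63.5, and then M* = 210 - 0.35·63.5 = 188.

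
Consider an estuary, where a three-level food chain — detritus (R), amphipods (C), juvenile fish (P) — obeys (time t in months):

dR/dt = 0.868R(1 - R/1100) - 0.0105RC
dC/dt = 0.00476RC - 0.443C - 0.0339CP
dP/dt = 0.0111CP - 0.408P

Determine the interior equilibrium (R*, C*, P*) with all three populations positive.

From dP/dt = 0: 0.0111C* = 0.408, so C* = 36.8.
From dR/dt = 0: 0.868(1 - R*/1100) = 0.0105·36.8, giving R* = 1100·(1 - 0.445) = 611.
From dC/dt = 0: 0.00476·611 - 0.443 = 0.0339P*, so P* = 2.46/0.0339 = 72.7.

R* ≈ 611, C* ≈ 36.8, P* ≈ 72.7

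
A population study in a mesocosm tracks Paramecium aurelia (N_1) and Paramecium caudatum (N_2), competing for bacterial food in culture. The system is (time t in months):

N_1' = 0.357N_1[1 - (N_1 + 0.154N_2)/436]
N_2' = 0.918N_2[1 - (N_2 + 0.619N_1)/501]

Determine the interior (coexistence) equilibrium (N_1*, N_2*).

Setting both brackets to zero gives the nullclines N_1 + 0.154N_2 = 436 and 0.619N_1 + N_2 = 501.
Substituting N_2 = 501 - 0.619N_1 into the first: N_1(1 - 0.154·0.619) = 436 - 0.154·501.
So N_1* = 359/0.905 = 397, and then N_2* = 501 - 0.619·397 = 255.

N_1* ≈ 397, N_2* ≈ 255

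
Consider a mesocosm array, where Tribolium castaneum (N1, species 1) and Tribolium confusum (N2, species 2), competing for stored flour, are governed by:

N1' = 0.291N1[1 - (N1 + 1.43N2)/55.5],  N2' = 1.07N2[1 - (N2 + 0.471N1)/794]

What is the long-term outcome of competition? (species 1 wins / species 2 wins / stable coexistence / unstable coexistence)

Compare the nullcline intercepts: K1/α12 = 55.5/1.43 = 38.8 < K2 = 794; K2/α21 = 794/0.471 = 1690 > K1 = 55.5.
Since the inequalities point opposite ways, species 2 can invade but species 1 cannot.

species 2 excludes species 1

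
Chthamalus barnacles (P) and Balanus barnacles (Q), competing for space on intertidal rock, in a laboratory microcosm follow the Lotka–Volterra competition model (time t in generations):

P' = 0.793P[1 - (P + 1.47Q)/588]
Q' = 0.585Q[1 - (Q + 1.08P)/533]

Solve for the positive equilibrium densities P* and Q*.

Setting both brackets to zero gives the nullclines P + 1.47Q = 588 and 1.08P + Q = 533.
Substituting Q = 533 - 1.08P into the first: P(1 - 1.47·1.08) = 588 - 1.47·533.
So P* = -196/-0.588 = 333, and then Q* = 533 - 1.08·333 = 174.

P* ≈ 333, Q* ≈ 174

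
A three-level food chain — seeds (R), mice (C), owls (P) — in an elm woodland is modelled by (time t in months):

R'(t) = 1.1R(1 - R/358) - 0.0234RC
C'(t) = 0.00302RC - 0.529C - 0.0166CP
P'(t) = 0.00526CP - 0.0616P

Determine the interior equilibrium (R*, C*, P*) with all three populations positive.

R* ≈ 269, C* ≈ 11.7, P* ≈ 17

From dP/dt = 0: 0.00526C* = 0.0616, so C* = 11.7.
From dR/dt = 0: 1.1(1 - R*/358) = 0.0234·11.7, giving R* = 358·(1 - 0.249) = 269.
From dC/dt = 0: 0.00302·269 - 0.529 = 0.0166P*, so P* = 0.283/0.0166 = 17.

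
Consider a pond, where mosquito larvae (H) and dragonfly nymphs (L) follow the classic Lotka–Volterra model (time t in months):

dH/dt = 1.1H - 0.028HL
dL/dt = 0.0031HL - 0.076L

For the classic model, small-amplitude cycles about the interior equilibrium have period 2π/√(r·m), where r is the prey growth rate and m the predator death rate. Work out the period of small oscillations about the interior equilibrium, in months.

Here r = 1.1 and m = 0.076, so r·m = 0.0836.
ω = √0.0836 = 0.289 per month, hence T = 2π/ω ≈ 21.7 months.

T ≈ 21.7 months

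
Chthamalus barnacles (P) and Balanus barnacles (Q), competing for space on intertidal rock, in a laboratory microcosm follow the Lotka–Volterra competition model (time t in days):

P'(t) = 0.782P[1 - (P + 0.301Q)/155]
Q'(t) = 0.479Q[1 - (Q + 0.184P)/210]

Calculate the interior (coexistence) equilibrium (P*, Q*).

Setting both brackets to zero gives the nullclines P + 0.301Q = 155 and 0.184P + Q = 210.
Substituting Q = 210 - 0.184P into the first: P(1 - 0.301·0.184) = 155 - 0.301·210.
So P* = 91.8/0.945 = 97.2, and then Q* = 210 - 0.184·97.2 = 192.

P* ≈ 97.2, Q* ≈ 192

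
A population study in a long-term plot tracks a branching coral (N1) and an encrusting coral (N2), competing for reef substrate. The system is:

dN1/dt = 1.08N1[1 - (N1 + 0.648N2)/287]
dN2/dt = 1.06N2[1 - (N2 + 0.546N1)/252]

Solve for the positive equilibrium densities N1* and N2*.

Setting both brackets to zero gives the nullclines N1 + 0.648N2 = 287 and 0.546N1 + N2 = 252.
Substituting N2 = 252 - 0.546N1 into the first: N1(1 - 0.648·0.546) = 287 - 0.648·252.
So N1* = 124/0.646 = 191, and then N2* = 252 - 0.546·191 = 147.

N1* ≈ 191, N2* ≈ 147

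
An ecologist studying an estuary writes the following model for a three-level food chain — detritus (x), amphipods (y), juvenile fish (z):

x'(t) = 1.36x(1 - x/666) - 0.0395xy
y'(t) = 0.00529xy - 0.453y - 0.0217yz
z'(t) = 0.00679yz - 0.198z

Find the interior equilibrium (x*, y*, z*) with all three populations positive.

x* ≈ 102, y* ≈ 29.2, z* ≈ 3.97

From dz/dt = 0: 0.00679y* = 0.198, so y* = 29.2.
From dx/dt = 0: 1.36(1 - x*/666) = 0.0395·29.2, giving x* = 666·(1 - 0.847) = 102.
From dy/dt = 0: 0.00529·102 - 0.453 = 0.0217z*, so z* = 0.0862/0.0217 = 3.97.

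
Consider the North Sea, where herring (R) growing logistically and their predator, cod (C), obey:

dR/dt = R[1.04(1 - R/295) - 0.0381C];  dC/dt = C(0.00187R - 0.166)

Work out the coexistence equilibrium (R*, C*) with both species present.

From dC/dt = 0 with C > 0: 0.00187R* = 0.166, so R* = 88.8.
Substitute into dR/dt = 0: 1.04(1 - 88.8/295) = 0.0381C*.
The bracket is 0.699, giving C* = 0.727/0.0381 = 19.1.

R* ≈ 88.8, C* ≈ 19.1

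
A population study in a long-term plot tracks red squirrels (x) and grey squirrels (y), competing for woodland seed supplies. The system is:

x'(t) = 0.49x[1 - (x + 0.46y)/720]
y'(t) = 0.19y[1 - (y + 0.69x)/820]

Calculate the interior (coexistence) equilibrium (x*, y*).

x* ≈ 502, y* ≈ 473

Setting both brackets to zero gives the nullclines x + 0.46y = 720 and 0.69x + y = 820.
Substituting y = 820 - 0.69x into the first: x(1 - 0.46·0.69) = 720 - 0.46·820.
So x* = 343/0.683 = 502, and then y* = 820 - 0.69·502 = 473.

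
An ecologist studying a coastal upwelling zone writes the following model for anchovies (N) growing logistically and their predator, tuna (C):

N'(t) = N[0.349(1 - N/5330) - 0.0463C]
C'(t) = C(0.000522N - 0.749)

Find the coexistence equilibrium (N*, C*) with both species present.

N* ≈ 1430, C* ≈ 5.51

From dC/dt = 0 with C > 0: 0.000522N* = 0.749, so N* = 1430.
Substitute into dN/dt = 0: 0.349(1 - 1430/5330) = 0.0463C*.
The bracket is 0.731, giving C* = 0.255/0.0463 = 5.51.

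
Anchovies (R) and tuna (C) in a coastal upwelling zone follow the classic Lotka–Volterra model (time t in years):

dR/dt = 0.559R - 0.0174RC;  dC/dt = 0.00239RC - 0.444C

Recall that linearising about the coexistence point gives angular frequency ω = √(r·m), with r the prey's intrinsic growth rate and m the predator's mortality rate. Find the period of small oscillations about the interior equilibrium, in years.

Here r = 0.559 and m = 0.444, so r·m = 0.248.
ω = √0.248 = 0.498 per year, hence T = 2π/ω ≈ 12.6 years.

T ≈ 12.6 years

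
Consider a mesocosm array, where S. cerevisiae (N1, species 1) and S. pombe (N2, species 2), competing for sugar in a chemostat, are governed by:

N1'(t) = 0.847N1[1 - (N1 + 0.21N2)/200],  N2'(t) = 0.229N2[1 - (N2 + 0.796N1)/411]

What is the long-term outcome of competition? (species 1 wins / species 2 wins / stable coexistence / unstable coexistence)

stable coexistence

Compare the nullcline intercepts: K1/α12 = 200/0.21 = 952 > K2 = 411; K2/α21 = 411/0.796 = 516 > K1 = 200.
Since both inequalities hold, each species can invade when rare, so the interior equilibrium is stable.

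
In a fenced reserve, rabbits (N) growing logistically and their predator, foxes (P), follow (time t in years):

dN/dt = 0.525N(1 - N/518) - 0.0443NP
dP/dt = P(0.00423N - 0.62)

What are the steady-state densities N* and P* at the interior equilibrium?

From dP/dt = 0 with P > 0: 0.00423N* = 0.62, so N* = 147.
Substitute into dN/dt = 0: 0.525(1 - 147/518) = 0.0443P*.
The bracket is 0.717, giving P* = 0.376/0.0443 = 8.5.

N* ≈ 147, P* ≈ 8.5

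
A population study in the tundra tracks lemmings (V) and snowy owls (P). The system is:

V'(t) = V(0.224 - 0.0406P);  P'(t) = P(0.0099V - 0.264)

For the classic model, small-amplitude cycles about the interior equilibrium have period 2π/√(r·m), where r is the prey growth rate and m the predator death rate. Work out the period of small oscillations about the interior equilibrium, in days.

Here r = 0.224 and m = 0.264, so r·m = 0.0591.
ω = √0.0591 = 0.243 per day, hence T = 2π/ω ≈ 25.8 days.

T ≈ 25.8 days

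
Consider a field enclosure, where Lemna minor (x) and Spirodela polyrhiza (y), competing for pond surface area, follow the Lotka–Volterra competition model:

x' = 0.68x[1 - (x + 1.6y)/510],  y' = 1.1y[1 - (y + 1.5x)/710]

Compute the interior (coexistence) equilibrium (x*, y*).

x* ≈ 447, y* ≈ 39.3

Setting both brackets to zero gives the nullclines x + 1.6y = 510 and 1.5x + y = 710.
Substituting y = 710 - 1.5x into the first: x(1 - 1.6·1.5) = 510 - 1.6·710.
So x* = -626/-1.4 = 447, and then y* = 710 - 1.5·447 = 39.3.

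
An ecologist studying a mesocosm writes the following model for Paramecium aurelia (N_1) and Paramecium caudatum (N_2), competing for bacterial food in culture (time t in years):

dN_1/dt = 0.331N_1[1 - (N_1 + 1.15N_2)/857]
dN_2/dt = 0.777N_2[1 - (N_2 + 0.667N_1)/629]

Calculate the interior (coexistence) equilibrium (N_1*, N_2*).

N_1* ≈ 574, N_2* ≈ 246

Setting both brackets to zero gives the nullclines N_1 + 1.15N_2 = 857 and 0.667N_1 + N_2 = 629.
Substituting N_2 = 629 - 0.667N_1 into the first: N_1(1 - 1.15·0.667) = 857 - 1.15·629.
So N_1* = 134/0.233 = 574, and then N_2* = 629 - 0.667·574 = 246.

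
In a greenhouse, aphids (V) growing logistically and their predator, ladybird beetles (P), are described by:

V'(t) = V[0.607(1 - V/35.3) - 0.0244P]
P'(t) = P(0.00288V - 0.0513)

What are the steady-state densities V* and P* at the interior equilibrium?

From dP/dt = 0 with P > 0: 0.00288V* = 0.0513, so V* = 17.8.
Substitute into dV/dt = 0: 0.607(1 - 17.8/35.3) = 0.0244P*.
The bracket is 0.495, giving P* = 0.301/0.0244 = 12.3.

V* ≈ 17.8, P* ≈ 12.3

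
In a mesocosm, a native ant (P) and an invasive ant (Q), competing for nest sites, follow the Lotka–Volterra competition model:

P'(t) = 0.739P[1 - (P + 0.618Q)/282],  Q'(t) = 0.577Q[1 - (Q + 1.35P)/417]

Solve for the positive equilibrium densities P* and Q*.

Setting both brackets to zero gives the nullclines P + 0.618Q = 282 and 1.35P + Q = 417.
Substituting Q = 417 - 1.35P into the first: P(1 - 0.618·1.35) = 282 - 0.618·417.
So P* = 24.3/0.166 = 147, and then Q* = 417 - 1.35·147 = 219.

P* ≈ 147, Q* ≈ 219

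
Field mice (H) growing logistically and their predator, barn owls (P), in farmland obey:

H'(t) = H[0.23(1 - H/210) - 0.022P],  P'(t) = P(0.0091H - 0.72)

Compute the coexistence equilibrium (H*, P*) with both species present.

H* ≈ 79.1, P* ≈ 6.52

From dP/dt = 0 with P > 0: 0.0091H* = 0.72, so H* = 79.1.
Substitute into dH/dt = 0: 0.23(1 - 79.1/210) = 0.022P*.
The bracket is 0.623, giving P* = 0.143/0.022 = 6.52.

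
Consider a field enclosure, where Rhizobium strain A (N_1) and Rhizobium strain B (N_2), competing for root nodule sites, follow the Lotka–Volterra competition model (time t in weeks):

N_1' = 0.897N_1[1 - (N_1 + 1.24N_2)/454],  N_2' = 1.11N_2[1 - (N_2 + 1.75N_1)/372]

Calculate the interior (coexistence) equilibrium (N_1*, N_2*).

N_1* ≈ 6.22, N_2* ≈ 361

Setting both brackets to zero gives the nullclines N_1 + 1.24N_2 = 454 and 1.75N_1 + N_2 = 372.
Substituting N_2 = 372 - 1.75N_1 into the first: N_1(1 - 1.24·1.75) = 454 - 1.24·372.
So N_1* = -7.28/-1.17 = 6.22, and then N_2* = 372 - 1.75·6.22 = 361.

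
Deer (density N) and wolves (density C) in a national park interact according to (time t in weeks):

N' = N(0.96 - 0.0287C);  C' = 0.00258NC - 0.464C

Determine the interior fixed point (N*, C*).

N* ≈ 180, C* ≈ 33.4

Set dC/dt = 0 with C > 0: 0.00258N - 0.464 = 0, so N* = 0.464/0.00258 = 180.
Set dN/dt = 0 with N > 0: 0.96 - 0.0287C = 0, so C* = 0.96/0.0287 = 33.4.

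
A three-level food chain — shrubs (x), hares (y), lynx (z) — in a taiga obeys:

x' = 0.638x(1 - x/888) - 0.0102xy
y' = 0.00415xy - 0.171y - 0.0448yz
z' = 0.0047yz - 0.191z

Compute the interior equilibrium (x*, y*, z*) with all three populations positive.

From dz/dt = 0: 0.0047y* = 0.191, so y* = 40.6.
From dx/dt = 0: 0.638(1 - x*/888) = 0.0102·40.6, giving x* = 888·(1 - 0.65) = 311.
From dy/dt = 0: 0.00415·311 - 0.171 = 0.0448z*, so z* = 1.12/0.0448 = 25.

x* ≈ 311, y* ≈ 40.6, z* ≈ 25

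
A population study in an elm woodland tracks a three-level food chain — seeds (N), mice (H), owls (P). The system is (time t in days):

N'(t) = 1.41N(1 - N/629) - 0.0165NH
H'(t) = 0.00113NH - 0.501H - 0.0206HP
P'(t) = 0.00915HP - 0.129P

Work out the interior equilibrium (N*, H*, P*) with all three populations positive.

From dP/dt = 0: 0.00915H* = 0.129, so H* = 14.1.
From dN/dt = 0: 1.41(1 - N*/629) = 0.0165·14.1, giving N* = 629·(1 - 0.165) = 525.
From dH/dt = 0: 0.00113·525 - 0.501 = 0.0206P*, so P* = 0.0925/0.0206 = 4.49.

N* ≈ 525, H* ≈ 14.1, P* ≈ 4.49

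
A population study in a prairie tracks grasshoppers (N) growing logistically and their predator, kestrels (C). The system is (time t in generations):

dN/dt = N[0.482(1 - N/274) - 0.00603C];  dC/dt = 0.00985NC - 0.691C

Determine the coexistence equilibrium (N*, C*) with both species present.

From dC/dt = 0 with C > 0: 0.00985N* = 0.691, so N* = 70.2.
Substitute into dN/dt = 0: 0.482(1 - 70.2/274) = 0.00603C*.
The bracket is 0.744, giving C* = 0.359/0.00603 = 59.5.

N* ≈ 70.2, C* ≈ 59.5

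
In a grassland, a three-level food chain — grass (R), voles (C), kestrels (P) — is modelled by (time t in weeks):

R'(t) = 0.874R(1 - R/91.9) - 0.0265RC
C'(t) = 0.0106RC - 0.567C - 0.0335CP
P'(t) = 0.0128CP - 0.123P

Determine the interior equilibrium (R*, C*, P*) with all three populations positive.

From dP/dt = 0: 0.0128C* = 0.123, so C* = 9.61.
From dR/dt = 0: 0.874(1 - R*/91.9) = 0.0265·9.61, giving R* = 91.9·(1 - 0.291) = 65.1.
From dC/dt = 0: 0.0106·65.1 - 0.567 = 0.0335P*, so P* = 0.123/0.0335 = 3.68.

R* ≈ 65.1, C* ≈ 9.61, P* ≈ 3.68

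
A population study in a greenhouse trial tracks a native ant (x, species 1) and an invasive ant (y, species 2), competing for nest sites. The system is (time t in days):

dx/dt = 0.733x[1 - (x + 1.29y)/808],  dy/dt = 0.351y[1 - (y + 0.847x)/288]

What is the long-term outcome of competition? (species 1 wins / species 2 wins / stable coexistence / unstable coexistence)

Compare the nullcline intercepts: K1/α12 = 808/1.29 = 626 > K2 = 288; K2/α21 = 288/0.847 = 340 < K1 = 808.
Since the inequalities point opposite ways, species 1 can invade but species 2 cannot.

species 1 excludes species 2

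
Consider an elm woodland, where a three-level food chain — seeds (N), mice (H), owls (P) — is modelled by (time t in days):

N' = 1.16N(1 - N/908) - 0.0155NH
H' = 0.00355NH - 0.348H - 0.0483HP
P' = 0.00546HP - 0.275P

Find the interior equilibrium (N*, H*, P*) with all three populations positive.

N* ≈ 297, H* ≈ 50.4, P* ≈ 14.6

From dP/dt = 0: 0.00546H* = 0.275, so H* = 50.4.
From dN/dt = 0: 1.16(1 - N*/908) = 0.0155·50.4, giving N* = 908·(1 - 0.673) = 297.
From dH/dt = 0: 0.00355·297 - 0.348 = 0.0483P*, so P* = 0.706/0.0483 = 14.6.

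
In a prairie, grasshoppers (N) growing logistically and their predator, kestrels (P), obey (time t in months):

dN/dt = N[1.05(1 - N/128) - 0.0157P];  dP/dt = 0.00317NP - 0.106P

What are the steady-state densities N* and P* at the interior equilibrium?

From dP/dt = 0 with P > 0: 0.00317N* = 0.106, so N* = 33.4.
Substitute into dN/dt = 0: 1.05(1 - 33.4/128) = 0.0157P*.
The bracket is 0.739, giving P* = 0.776/0.0157 = 49.4.

N* ≈ 33.4, P* ≈ 49.4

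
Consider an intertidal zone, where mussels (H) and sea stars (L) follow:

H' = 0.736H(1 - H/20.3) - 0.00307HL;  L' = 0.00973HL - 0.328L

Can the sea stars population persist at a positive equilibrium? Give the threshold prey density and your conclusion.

Threshold H = 33.7; K < 33.7, so no, the predator goes extinct.

The predator equation gives dL/dt > 0 only when H > 0.328/0.00973 = 33.7.
Without the predator, H → K = 20.3. Since 20.3 < 33.7, the predator cannot invade.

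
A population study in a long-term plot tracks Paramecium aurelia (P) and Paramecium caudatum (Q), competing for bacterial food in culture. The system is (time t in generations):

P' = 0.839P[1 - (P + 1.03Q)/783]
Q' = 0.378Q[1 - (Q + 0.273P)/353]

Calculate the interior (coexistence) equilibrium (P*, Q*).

Setting both brackets to zero gives the nullclines P + 1.03Q = 783 and 0.273P + Q = 353.
Substituting Q = 353 - 0.273P into the first: P(1 - 1.03·0.273) = 783 - 1.03·353.
So P* = 419/0.719 = 583, and then Q* = 353 - 0.273·583 = 194.

P* ≈ 583, Q* ≈ 194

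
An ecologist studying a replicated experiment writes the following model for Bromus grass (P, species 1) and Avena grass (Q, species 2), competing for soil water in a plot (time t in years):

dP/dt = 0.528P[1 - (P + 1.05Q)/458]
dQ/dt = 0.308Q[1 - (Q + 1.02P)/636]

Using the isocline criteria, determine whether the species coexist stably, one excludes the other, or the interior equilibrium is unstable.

species 2 excludes species 1

Compare the nullcline intercepts: K1/α12 = 458/1.05 = 436 < K2 = 636; K2/α21 = 636/1.02 = 624 > K1 = 458.
Since the inequalities point opposite ways, species 2 can invade but species 1 cannot.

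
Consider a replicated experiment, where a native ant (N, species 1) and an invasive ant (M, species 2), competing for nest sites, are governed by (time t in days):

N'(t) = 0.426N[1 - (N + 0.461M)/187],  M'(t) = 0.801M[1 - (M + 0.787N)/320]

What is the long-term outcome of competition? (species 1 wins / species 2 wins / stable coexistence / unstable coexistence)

stable coexistence

Compare the nullcline intercepts: K1/α12 = 187/0.461 = 406 > K2 = 320; K2/α21 = 320/0.787 = 407 > K1 = 187.
Since both inequalities hold, each species can invade when rare, so the interior equilibrium is stable.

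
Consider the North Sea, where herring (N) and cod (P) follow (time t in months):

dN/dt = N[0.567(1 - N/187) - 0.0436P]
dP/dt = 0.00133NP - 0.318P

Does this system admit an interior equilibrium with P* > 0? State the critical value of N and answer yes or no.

Threshold N = 239; K < 239, so no, the predator goes extinct.

The predator equation gives dP/dt > 0 only when N > 0.318/0.00133 = 239.
Without the predator, N → K = 187. Since 187 < 239, the predator cannot invade.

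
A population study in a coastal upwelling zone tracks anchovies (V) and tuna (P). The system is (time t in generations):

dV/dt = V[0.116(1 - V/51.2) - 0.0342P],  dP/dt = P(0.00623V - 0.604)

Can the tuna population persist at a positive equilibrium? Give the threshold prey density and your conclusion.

The predator equation gives dP/dt > 0 only when V > 0.604/0.00623 = 97.
Without the predator, V → K = 51.2. Since 51.2 < 97, the predator cannot invade.

Threshold V = 97; K < 97, so no, the predator goes extinct.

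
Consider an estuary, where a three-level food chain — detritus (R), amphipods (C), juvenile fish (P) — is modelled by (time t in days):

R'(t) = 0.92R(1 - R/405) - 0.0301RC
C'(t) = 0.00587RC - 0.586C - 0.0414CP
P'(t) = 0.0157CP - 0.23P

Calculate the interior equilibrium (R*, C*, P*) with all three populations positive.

R* ≈ 211, C* ≈ 14.6, P* ≈ 15.7

From dP/dt = 0: 0.0157C* = 0.23, so C* = 14.6.
From dR/dt = 0: 0.92(1 - R*/405) = 0.0301·14.6, giving R* = 405·(1 - 0.479) = 211.
From dC/dt = 0: 0.00587·211 - 0.586 = 0.0414P*, so P* = 0.652/0.0414 = 15.7.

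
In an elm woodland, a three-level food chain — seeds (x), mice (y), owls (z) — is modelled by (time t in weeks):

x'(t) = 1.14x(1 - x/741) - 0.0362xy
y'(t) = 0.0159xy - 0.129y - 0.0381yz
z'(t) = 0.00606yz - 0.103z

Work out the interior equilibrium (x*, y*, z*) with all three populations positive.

From dz/dt = 0: 0.00606y* = 0.103, so y* = 17.
From dx/dt = 0: 1.14(1 - x*/741) = 0.0362·17, giving x* = 741·(1 - 0.54) = 341.
From dy/dt = 0: 0.0159·341 - 0.129 = 0.0381z*, so z* = 5.29/0.0381 = 139.

x* ≈ 341, y* ≈ 17, z* ≈ 139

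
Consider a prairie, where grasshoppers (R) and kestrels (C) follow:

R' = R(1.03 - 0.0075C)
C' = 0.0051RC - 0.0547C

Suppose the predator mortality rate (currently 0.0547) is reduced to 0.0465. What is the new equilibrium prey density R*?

At the interior fixed point, setting dC/dt = 0 with C > 0 fixes R* = (predator death rate)/(RC coefficient) — independent of the other coefficients.
With the change, R* = 0.0465/0.0051 = 9.12; it falls from 10.7.

R* ≈ 9.12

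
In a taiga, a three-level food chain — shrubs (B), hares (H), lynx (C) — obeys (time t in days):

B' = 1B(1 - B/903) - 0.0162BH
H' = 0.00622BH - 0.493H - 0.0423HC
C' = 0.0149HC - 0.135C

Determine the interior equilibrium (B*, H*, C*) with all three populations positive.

B* ≈ 770, H* ≈ 9.06, C* ≈ 102

From dC/dt = 0: 0.0149H* = 0.135, so H* = 9.06.
From dB/dt = 0: 1(1 - B*/903) = 0.0162·9.06, giving B* = 903·(1 - 0.147) = 770.
From dH/dt = 0: 0.00622·770 - 0.493 = 0.0423C*, so C* = 4.3/0.0423 = 102.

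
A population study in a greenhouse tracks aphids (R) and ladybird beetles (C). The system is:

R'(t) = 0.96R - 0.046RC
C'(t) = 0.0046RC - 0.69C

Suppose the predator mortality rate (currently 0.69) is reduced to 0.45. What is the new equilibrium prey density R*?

R* ≈ 97.8

At the interior fixed point, setting dC/dt = 0 with C > 0 fixes R* = (predator death rate)/(RC coefficient) — independent of the other coefficients.
With the change, R* = 0.45/0.0046 = 97.8; it falls from 150.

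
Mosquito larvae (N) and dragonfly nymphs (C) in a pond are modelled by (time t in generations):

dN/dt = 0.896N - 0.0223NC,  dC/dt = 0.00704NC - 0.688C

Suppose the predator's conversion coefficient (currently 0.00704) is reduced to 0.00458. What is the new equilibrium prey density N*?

At the interior fixed point, setting dC/dt = 0 with C > 0 fixes N* = (predator death rate)/(NC coefficient) — independent of the other coefficients.
With the change, N* = 0.688/0.00458 = 150; it rises from 97.7.

N* ≈ 150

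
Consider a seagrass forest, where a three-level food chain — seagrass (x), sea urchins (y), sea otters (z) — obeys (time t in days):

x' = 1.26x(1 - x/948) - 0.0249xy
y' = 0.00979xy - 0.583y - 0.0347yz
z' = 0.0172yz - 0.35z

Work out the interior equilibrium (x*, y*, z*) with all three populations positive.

From dz/dt = 0: 0.0172y* = 0.35, so y* = 20.3.
From dx/dt = 0: 1.26(1 - x*/948) = 0.0249·20.3, giving x* = 948·(1 - 0.402) = 567.
From dy/dt = 0: 0.00979·567 - 0.583 = 0.0347z*, so z* = 4.97/0.0347 = 143.

x* ≈ 567, y* ≈ 20.3, z* ≈ 143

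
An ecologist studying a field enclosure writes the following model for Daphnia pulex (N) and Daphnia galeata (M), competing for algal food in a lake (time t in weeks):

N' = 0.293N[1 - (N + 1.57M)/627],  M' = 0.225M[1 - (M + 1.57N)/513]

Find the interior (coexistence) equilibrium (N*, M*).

Setting both brackets to zero gives the nullclines N + 1.57M = 627 and 1.57N + M = 513.
Substituting M = 513 - 1.57N into the first: N(1 - 1.57·1.57) = 627 - 1.57·513.
So N* = -178/-1.46 = 122, and then M* = 513 - 1.57·122 = 322.

N* ≈ 122, M* ≈ 322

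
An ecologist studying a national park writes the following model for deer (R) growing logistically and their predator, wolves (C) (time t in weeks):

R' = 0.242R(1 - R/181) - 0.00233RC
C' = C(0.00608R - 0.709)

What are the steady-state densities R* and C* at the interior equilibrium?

From dC/dt = 0 with C > 0: 0.00608R* = 0.709, so R* = 117.
Substitute into dR/dt = 0: 0.242(1 - 117/181) = 0.00233C*.
The bracket is 0.356, giving C* = 0.0861/0.00233 = 36.9.

R* ≈ 117, C* ≈ 36.9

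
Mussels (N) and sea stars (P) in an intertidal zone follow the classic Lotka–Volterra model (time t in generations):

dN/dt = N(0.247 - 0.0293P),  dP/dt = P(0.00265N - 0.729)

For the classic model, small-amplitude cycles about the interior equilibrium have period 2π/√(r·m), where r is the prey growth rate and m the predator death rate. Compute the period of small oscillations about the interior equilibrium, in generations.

Here r = 0.247 and m = 0.729, so r·m = 0.18.
ω = √0.18 = 0.424 per generation, hence T = 2π/ω ≈ 14.8 generations.

T ≈ 14.8 generations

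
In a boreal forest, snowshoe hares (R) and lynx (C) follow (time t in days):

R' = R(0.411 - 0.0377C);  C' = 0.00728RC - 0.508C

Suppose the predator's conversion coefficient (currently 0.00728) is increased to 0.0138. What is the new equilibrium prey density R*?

R* ≈ 36.8

At the interior fixed point, setting dC/dt = 0 with C > 0 fixes R* = (predator death rate)/(RC coefficient) — independent of the other coefficients.
With the change, R* = 0.508/0.0138 = 36.8; it falls from 69.8.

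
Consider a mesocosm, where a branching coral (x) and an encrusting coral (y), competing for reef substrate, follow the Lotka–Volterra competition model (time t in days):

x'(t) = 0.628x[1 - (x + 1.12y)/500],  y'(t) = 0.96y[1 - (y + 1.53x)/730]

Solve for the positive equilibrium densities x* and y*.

Setting both brackets to zero gives the nullclines x + 1.12y = 500 and 1.53x + y = 730.
Substituting y = 730 - 1.53x into the first: x(1 - 1.12·1.53) = 500 - 1.12·730.
So x* = -318/-0.714 = 445, and then y* = 730 - 1.53·445 = 49.

x* ≈ 445, y* ≈ 49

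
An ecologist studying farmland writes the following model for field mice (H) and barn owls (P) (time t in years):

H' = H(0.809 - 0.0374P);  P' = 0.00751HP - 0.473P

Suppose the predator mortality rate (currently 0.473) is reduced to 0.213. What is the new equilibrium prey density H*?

H* ≈ 28.4

At the interior fixed point, setting dP/dt = 0 with P > 0 fixes H* = (predator death rate)/(HP coefficient) — independent of the other coefficients.
With the change, H* = 0.213/0.00751 = 28.4; it falls from 63.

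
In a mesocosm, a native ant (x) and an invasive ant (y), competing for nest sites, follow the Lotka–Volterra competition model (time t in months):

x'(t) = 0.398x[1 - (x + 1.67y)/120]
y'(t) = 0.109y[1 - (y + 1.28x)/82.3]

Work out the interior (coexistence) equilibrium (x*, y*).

Setting both brackets to zero gives the nullclines x + 1.67y = 120 and 1.28x + y = 82.3.
Substituting y = 82.3 - 1.28x into the first: x(1 - 1.67·1.28) = 120 - 1.67·82.3.
So x* = -17.4/-1.14 = 15.3, and then y* = 82.3 - 1.28·15.3 = 62.7.

x* ≈ 15.3, y* ≈ 62.7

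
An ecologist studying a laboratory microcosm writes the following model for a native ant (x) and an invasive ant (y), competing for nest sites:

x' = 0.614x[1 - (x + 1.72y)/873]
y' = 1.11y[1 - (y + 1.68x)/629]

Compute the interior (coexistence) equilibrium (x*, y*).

Setting both brackets to zero gives the nullclines x + 1.72y = 873 and 1.68x + y = 629.
Substituting y = 629 - 1.68x into the first: x(1 - 1.72·1.68) = 873 - 1.72·629.
So x* = -209/-1.89 = 111, and then y* = 629 - 1.68·111 = 443.

x* ≈ 111, y* ≈ 443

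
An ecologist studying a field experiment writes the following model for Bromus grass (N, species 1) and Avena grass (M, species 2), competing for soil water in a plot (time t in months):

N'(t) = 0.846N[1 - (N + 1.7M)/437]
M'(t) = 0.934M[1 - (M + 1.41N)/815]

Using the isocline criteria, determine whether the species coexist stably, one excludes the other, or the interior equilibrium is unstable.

species 2 excludes species 1

Compare the nullcline intercepts: K1/α12 = 437/1.7 = 257 < K2 = 815; K2/α21 = 815/1.41 = 578 > K1 = 437.
Since the inequalities point opposite ways, species 2 can invade but species 1 cannot.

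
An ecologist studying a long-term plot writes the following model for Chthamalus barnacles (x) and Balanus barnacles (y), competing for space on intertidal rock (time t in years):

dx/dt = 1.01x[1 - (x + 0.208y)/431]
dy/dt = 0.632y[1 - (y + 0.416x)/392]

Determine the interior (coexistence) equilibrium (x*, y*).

x* ≈ 383, y* ≈ 233

Setting both brackets to zero gives the nullclines x + 0.208y = 431 and 0.416x + y = 392.
Substituting y = 392 - 0.416x into the first: x(1 - 0.208·0.416) = 431 - 0.208·392.
So x* = 349/0.913 = 383, and then y* = 392 - 0.416·383 = 233.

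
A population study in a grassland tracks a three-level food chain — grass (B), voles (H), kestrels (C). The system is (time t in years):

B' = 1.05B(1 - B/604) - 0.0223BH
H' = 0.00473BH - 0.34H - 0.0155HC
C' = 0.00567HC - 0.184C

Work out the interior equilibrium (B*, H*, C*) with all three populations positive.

From dC/dt = 0: 0.00567H* = 0.184, so H* = 32.5.
From dB/dt = 0: 1.05(1 - B*/604) = 0.0223·32.5, giving B* = 604·(1 - 0.689) = 188.
From dH/dt = 0: 0.00473·188 - 0.34 = 0.0155C*, so C* = 0.548/0.0155 = 35.3.

B* ≈ 188, H* ≈ 32.5, C* ≈ 35.3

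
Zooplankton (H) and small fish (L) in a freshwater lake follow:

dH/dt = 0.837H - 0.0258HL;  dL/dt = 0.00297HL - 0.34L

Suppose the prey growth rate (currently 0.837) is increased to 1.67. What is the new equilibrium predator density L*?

L* ≈ 64.7

At the interior fixed point, setting dH/dt = 0 with H > 0 fixes L* = (prey growth rate)/(HL coefficient) — independent of the other coefficients.
With the change, L* = 1.67/0.0258 = 64.7; it rises from 32.4.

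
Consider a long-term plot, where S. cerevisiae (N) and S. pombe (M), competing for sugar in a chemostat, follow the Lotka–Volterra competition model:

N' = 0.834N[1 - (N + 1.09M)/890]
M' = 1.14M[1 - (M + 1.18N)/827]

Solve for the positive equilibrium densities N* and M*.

Setting both brackets to zero gives the nullclines N + 1.09M = 890 and 1.18N + M = 827.
Substituting M = 827 - 1.18N into the first: N(1 - 1.09·1.18) = 890 - 1.09·827.
So N* = -11.4/-0.286 = 39.9, and then M* = 827 - 1.18·39.9 = 780.

N* ≈ 39.9, M* ≈ 780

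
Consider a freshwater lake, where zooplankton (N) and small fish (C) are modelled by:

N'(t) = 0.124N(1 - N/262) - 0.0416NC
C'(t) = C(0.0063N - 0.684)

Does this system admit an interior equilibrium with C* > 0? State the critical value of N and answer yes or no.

The predator equation gives dC/dt > 0 only when N > 0.684/0.0063 = 109.
Without the predator, N → K = 262. Since 262 > 109, the predator can invade and persist.

Threshold N = 109; K > 109, so yes, the predator persists.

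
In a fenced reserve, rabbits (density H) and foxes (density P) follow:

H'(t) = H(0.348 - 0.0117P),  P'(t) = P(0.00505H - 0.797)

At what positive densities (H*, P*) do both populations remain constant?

H* ≈ 158, P* ≈ 29.7

Set dP/dt = 0 with P > 0: 0.00505H - 0.797 = 0, so H* = 0.797/0.00505 = 158.
Set dH/dt = 0 with H > 0: 0.348 - 0.0117P = 0, so P* = 0.348/0.0117 = 29.7.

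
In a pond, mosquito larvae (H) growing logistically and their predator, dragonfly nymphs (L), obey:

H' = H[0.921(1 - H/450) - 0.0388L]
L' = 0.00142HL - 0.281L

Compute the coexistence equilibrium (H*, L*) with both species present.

H* ≈ 198, L* ≈ 13.3

From dL/dt = 0 with L > 0: 0.00142H* = 0.281, so H* = 198.
Substitute into dH/dt = 0: 0.921(1 - 198/450) = 0.0388L*.
The bracket is 0.56, giving L* = 0.516/0.0388 = 13.3.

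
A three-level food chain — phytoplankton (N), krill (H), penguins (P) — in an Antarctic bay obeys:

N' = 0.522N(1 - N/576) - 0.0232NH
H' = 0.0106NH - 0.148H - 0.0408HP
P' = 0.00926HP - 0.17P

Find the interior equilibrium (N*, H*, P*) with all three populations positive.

From dP/dt = 0: 0.00926H* = 0.17, so H* = 18.4.
From dN/dt = 0: 0.522(1 - N*/576) = 0.0232·18.4, giving N* = 576·(1 - 0.816) = 106.
From dH/dt = 0: 0.0106·106 - 0.148 = 0.0408P*, so P* = 0.976/0.0408 = 23.9.

N* ≈ 106, H* ≈ 18.4, P* ≈ 23.9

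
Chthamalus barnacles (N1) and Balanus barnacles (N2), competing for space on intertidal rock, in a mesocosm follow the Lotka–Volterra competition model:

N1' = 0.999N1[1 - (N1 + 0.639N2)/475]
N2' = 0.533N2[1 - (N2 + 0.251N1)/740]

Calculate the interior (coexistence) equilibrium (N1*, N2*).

N1* ≈ 2.55, N2* ≈ 739

Setting both brackets to zero gives the nullclines N1 + 0.639N2 = 475 and 0.251N1 + N2 = 740.
Substituting N2 = 740 - 0.251N1 into the first: N1(1 - 0.639·0.251) = 475 - 0.639·740.
So N1* = 2.14/0.84 = 2.55, and then N2* = 740 - 0.251·2.55 = 739.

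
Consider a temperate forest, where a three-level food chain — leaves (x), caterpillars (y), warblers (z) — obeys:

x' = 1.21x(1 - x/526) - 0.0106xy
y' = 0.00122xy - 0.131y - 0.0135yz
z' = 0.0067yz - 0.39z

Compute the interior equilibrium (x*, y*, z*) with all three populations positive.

From dz/dt = 0: 0.0067y* = 0.39, so y* = 58.2.
From dx/dt = 0: 1.21(1 - x*/526) = 0.0106·58.2, giving x* = 526·(1 - 0.51) = 258.
From dy/dt = 0: 0.00122·258 - 0.131 = 0.0135z*, so z* = 0.183/0.0135 = 13.6.

x* ≈ 258, y* ≈ 58.2, z* ≈ 13.6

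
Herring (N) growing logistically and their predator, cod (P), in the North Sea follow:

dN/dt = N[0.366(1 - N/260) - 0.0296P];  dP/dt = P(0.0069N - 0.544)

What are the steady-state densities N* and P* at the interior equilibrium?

From dP/dt = 0 with P > 0: 0.0069N* = 0.544, so N* = 78.8.
Substitute into dN/dt = 0: 0.366(1 - 78.8/260) = 0.0296P*.
The bracket is 0.697, giving P* = 0.255/0.0296 = 8.62.

N* ≈ 78.8, P* ≈ 8.62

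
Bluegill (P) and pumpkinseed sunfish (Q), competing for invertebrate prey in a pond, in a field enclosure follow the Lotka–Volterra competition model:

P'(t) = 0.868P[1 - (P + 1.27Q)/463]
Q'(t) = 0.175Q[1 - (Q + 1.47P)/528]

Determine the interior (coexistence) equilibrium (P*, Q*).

Setting both brackets to zero gives the nullclines P + 1.27Q = 463 and 1.47P + Q = 528.
Substituting Q = 528 - 1.47P into the first: P(1 - 1.27·1.47) = 463 - 1.27·528.
So P* = -208/-0.867 = 239, and then Q* = 528 - 1.47·239 = 176.

P* ≈ 239, Q* ≈ 176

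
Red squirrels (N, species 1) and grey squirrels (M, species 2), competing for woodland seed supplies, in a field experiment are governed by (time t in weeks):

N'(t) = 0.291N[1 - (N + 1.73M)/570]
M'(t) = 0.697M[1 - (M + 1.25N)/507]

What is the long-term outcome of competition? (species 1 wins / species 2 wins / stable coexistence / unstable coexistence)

unstable coexistence (outcome depends on initial conditions)

Compare the nullcline intercepts: K1/α12 = 570/1.73 = 329 < K2 = 507; K2/α21 = 507/1.25 = 406 < K1 = 570.
Since both are reversed, neither can invade when rare; the interior point is a saddle.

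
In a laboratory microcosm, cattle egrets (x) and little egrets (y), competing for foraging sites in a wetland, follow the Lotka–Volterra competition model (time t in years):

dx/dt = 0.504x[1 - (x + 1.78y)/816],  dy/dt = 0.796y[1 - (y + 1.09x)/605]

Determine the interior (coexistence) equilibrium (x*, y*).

x* ≈ 277, y* ≈ 303

Setting both brackets to zero gives the nullclines x + 1.78y = 816 and 1.09x + y = 605.
Substituting y = 605 - 1.09x into the first: x(1 - 1.78·1.09) = 816 - 1.78·605.
So x* = -261/-0.94 = 277, and then y* = 605 - 1.09·277 = 303.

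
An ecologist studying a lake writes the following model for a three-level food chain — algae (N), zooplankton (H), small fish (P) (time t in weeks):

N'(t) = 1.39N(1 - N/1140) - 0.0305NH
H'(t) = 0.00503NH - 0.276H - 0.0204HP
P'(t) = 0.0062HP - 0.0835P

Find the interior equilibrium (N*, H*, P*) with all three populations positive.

From dP/dt = 0: 0.0062H* = 0.0835, so H* = 13.5.
From dN/dt = 0: 1.39(1 - N*/1140) = 0.0305·13.5, giving N* = 1140·(1 - 0.296) = 803.
From dH/dt = 0: 0.00503·803 - 0.276 = 0.0204P*, so P* = 3.76/0.0204 = 184.

N* ≈ 803, H* ≈ 13.5, P* ≈ 184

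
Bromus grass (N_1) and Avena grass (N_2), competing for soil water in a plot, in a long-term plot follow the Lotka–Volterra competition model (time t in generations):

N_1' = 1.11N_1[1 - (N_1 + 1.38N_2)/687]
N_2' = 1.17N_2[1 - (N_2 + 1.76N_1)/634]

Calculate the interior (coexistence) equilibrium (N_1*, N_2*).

Setting both brackets to zero gives the nullclines N_1 + 1.38N_2 = 687 and 1.76N_1 + N_2 = 634.
Substituting N_2 = 634 - 1.76N_1 into the first: N_1(1 - 1.38·1.76) = 687 - 1.38·634.
So N_1* = -188/-1.43 = 132, and then N_2* = 634 - 1.76·132 = 403.

N_1* ≈ 132, N_2* ≈ 403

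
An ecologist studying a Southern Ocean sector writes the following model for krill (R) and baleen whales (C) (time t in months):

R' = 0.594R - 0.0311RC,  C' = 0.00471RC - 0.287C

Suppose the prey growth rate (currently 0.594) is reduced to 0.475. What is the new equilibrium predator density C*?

C* ≈ 15.3

At the interior fixed point, setting dR/dt = 0 with R > 0 fixes C* = (prey growth rate)/(RC coefficient) — independent of the other coefficients.
With the change, C* = 0.475/0.0311 = 15.3; it falls from 19.1.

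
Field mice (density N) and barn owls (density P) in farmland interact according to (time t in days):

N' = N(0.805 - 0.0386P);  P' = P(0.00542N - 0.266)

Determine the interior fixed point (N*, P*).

N* ≈ 49.1, P* ≈ 20.9

Set dP/dt = 0 with P > 0: 0.00542N - 0.266 = 0, so N* = 0.266/0.00542 = 49.1.
Set dN/dt = 0 with N > 0: 0.805 - 0.0386P = 0, so P* = 0.805/0.0386 = 20.9.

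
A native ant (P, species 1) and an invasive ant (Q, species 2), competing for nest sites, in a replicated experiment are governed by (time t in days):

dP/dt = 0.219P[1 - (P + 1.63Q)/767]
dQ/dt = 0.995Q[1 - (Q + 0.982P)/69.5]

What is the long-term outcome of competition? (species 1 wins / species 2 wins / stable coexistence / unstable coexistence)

species 1 excludes species 2

Compare the nullcline intercepts: K1/α12 = 767/1.63 = 471 > K2 = 69.5; K2/α21 = 69.5/0.982 = 70.8 < K1 = 767.
Since the inequalities point opposite ways, species 1 can invade but species 2 cannot.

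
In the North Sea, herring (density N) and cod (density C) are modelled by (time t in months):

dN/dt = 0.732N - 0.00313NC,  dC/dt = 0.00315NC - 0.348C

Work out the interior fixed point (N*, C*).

Set dC/dt = 0 with C > 0: 0.00315N - 0.348 = 0, so N* = 0.348/0.00315 = 110.
Set dN/dt = 0 with N > 0: 0.732 - 0.00313C = 0, so C* = 0.732/0.00313 = 234.

N* ≈ 110, C* ≈ 234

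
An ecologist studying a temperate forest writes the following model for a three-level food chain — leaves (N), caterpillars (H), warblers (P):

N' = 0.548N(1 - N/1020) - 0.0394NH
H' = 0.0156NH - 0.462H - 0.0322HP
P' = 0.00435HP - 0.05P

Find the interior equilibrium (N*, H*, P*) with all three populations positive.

From dP/dt = 0: 0.00435H* = 0.05, so H* = 11.5.
From dN/dt = 0: 0.548(1 - N*/1020) = 0.0394·11.5, giving N* = 1020·(1 - 0.826) = 177.
From dH/dt = 0: 0.0156·177 - 0.462 = 0.0322P*, so P* = 2.3/0.0322 = 71.4.

N* ≈ 177, H* ≈ 11.5, P* ≈ 71.4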